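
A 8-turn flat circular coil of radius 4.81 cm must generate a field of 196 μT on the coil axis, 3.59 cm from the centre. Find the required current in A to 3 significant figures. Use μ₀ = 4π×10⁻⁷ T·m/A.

For an N-turn coil, B = Nμ₀IR²/[2(R²+z²)^(3/2)] with R = 0.0481 m, z = 0.0359 m, so I = 2B(R²+z²)^(3/2)/(Nμ₀R²) = 2 × 1.96×10⁻⁴ × 2.16×10⁻⁴ / (8 × 4π×10⁻⁷ × 0.002314) = 3.64 A.

I ≈ 3.64 A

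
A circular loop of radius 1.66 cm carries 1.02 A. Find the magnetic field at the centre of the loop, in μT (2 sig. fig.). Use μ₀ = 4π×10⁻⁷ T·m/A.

B ≈ 39 μT

At the centre of a circular loop the Biot–Savart law gives B = μ₀I/(2R).
B = (4π×10⁻⁷ × 1.02) / (2 × 0.0166) = 3.86×10⁻⁵ T.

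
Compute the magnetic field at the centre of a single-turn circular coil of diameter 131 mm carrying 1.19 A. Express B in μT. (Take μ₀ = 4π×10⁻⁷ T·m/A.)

B ≈ 11.4 μT

At the centre of a circular loop the Biot–Savart law gives B = μ₀I/(2R) (so R = 0.0655 m).
B = (4π×10⁻⁷ × 1.19) / (2 × 0.0655) = 1.14×10⁻⁵ T.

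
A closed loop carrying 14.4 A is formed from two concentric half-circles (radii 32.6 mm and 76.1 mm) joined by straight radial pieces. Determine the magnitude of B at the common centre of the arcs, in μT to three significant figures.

The radial connectors point toward the centre, so dl × r̂ = 0 and they contribute nothing.
Each semicircle gives μ₀I/(4R): inner arc 1.39×10⁻⁴ T, outer arc 5.94×10⁻⁵ T.
The two arcs carry current in opposite angular senses, so their fields oppose: B = |1.39×10⁻⁴ − 5.94×10⁻⁵| = 7.93×10⁻⁵ T.

B ≈ 79.3 μT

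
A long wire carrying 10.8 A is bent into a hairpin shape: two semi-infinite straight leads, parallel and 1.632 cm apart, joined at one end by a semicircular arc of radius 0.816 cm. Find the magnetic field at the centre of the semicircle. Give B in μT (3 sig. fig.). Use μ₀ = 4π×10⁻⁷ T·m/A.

B ≈ 681 μT

The semicircular arc contributes B_arc = μ₀I·π/(4πR) = μ₀I/(4R) = 4.16×10⁻⁴ T.
Each semi-infinite lead is at perpendicular distance R = 0.00816 m from the centre, with the perpendicular foot at its near end, so it contributes μ₀I/(4πR); both point the same way, together 2.65×10⁻⁴ T.
Arc and leads all point the same direction: B = 4.16×10⁻⁴ + 2.65×10⁻⁴ = 6.81×10⁻⁴ T.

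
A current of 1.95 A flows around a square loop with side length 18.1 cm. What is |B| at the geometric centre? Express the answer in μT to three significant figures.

B ≈ 12.2 μT

Each side is a finite straight segment at perpendicular distance d = a/(2 tan(π/4)) = 0.0905 m from the centre, with end-angles ±π/4.
One side contributes B₁ = (μ₀I/4πd)·2 sin(π/4) = 3.05×10⁻⁶ T.
All 4 sides add in the same direction: B = 4 × 3.05×10⁻⁶ = 1.22×10⁻⁵ T.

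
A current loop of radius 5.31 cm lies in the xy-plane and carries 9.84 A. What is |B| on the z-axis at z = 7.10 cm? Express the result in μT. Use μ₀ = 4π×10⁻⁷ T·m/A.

On the axis of a circular loop, B = μ₀IR² / [2(R²+z²)^(3/2)].
R² + z² = (0.0531)² + (0.071)² = 0.007861 m², and (R²+z²)^(3/2) = 6.97×10⁻⁴ m³.
B = (4π×10⁻⁷ × 9.84 × 0.00282) / (2 × 6.97×10⁻⁴) = 2.50×10⁻⁵ T.

B ≈ 25.0 μT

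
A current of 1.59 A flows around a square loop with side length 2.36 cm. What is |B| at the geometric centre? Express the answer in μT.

B ≈ 76.2 μT

Each side is a finite straight segment at perpendicular distance d = a/(2 tan(π/4)) = 0.0118 m from the centre, with end-angles ±π/4.
One side contributes B₁ = (μ₀I/4πd)·2 sin(π/4) = 1.91×10⁻⁵ T.
All 4 sides add in the same direction: B = 4 × 1.91×10⁻⁵ = 7.62×10⁻⁵ T.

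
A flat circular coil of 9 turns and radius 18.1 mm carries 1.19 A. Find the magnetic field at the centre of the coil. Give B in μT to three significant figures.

B ≈ 372 μT

For an N-turn flat coil, B = Nμ₀I/(2R) with R = 0.0181 m.
B = 9 × 4.13×10⁻⁵ T = 3.72×10⁻⁴ T.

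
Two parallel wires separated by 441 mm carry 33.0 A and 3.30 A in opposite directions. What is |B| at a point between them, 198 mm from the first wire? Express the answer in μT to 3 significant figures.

Each long wire gives B = μ₀I/(2πd). Distances are d₁ = 0.198 m and d₂ = 0.243 m.
B₁ = 3.33×10⁻⁵ T, B₂ = 2.72×10⁻⁶ T.
Between antiparallel currents both contributions point the same way, so they add. B = B₁ + B₂ = 3.33×10⁻⁵ + 2.72×10⁻⁶ = 3.60×10⁻⁵ T.

B ≈ 36.0 μT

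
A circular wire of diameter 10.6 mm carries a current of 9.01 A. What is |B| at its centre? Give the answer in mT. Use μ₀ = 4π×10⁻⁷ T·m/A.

B ≈ 1.07 mT

At the centre of a circular loop the Biot–Savart law gives B = μ₀I/(2R) (so R = 0.0053 m).
B = (4π×10⁻⁷ × 9.01) / (2 × 0.0053) = 1.07×10⁻³ T.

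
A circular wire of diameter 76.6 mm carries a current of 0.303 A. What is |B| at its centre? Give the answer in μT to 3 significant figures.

At the centre of a circular loop the Biot–Savart law gives B = μ₀I/(2R) (so R = 0.0383 m).
B = (4π×10⁻⁷ × 0.303) / (2 × 0.0383) = 4.97×10⁻⁶ T.

B ≈ 4.97 μT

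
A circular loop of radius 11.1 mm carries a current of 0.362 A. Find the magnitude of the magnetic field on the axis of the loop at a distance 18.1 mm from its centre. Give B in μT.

On the axis of a circular loop, B = μ₀IR² / [2(R²+z²)^(3/2)].
R² + z² = (0.0111)² + (0.0181)² = 0.0004508 m², and (R²+z²)^(3/2) = 9.57×10⁻⁶ m³.
B = (4π×10⁻⁷ × 0.362 × 0.0001232) / (2 × 9.57×10⁻⁶) = 2.93×10⁻⁶ T.

B ≈ 2.93 μT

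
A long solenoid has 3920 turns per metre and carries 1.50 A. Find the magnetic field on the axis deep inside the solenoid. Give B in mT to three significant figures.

Inside a long solenoid, B = μ₀nI with n = 3920 turns/m.
B = 4π×10⁻⁷ × 3920 × 1.50 = 7.39×10⁻³ T.

B ≈ 7.39 mT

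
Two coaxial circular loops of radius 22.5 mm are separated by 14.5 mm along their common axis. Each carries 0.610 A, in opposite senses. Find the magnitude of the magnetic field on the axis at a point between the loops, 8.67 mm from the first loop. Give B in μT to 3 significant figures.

B ≈ 1.61 μT

Each loop contributes B = μ₀IR²/[2(R²+z²)^(3/2)] on the axis, with z measured from that loop.
Loop 1 (z = 0.00867 m): B₁ = 1.38×10⁻⁵ T. Loop 2 (z = 0.00583 m): B₂ = 1.55×10⁻⁵ T.
The fields oppose: B = |B₁ − B₂| = 1.61×10⁻⁶ T.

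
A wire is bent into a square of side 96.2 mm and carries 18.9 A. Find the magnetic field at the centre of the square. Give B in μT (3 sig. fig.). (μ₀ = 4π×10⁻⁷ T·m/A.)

B ≈ 222 μT

Each side is a finite straight segment at perpendicular distance d = a/(2 tan(π/4)) = 0.0481 m from the centre, with end-angles ±π/4.
One side contributes B₁ = (μ₀I/4πd)·2 sin(π/4) = 5.56×10⁻⁵ T.
All 4 sides add in the same direction: B = 4 × 5.56×10⁻⁵ = 2.22×10⁻⁴ T.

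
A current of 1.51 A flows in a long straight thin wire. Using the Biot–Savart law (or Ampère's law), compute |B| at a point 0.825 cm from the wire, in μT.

B ≈ 36.6 μT

For an infinitely long straight wire, B = μ₀I/(2πd).
B = (4π×10⁻⁷ × 1.51) / (2π × 0.00825) = 3.66×10⁻⁵ T.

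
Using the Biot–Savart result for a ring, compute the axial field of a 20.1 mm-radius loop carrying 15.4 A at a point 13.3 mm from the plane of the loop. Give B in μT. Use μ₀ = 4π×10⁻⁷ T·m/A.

On the axis of a circular loop, B = μ₀IR² / [2(R²+z²)^(3/2)].
R² + z² = (0.0201)² + (0.0133)² = 0.0005809 m², and (R²+z²)^(3/2) = 1.40×10⁻⁵ m³.
B = (4π×10⁻⁷ × 15.4 × 0.000404) / (2 × 1.40×10⁻⁵) = 2.79×10⁻⁴ T.

B ≈ 279 μT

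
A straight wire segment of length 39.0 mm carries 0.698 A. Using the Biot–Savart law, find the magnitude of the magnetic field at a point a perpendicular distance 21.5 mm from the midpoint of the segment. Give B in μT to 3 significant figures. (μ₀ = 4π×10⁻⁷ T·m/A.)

For a finite straight segment, B = (μ₀I/4πd)(sinθ₁ + sinθ₂), where θ₁, θ₂ are the angles from the perpendicular to each end.
The perpendicular from the point meets the wire at its midpoint, so each end is L/2 = 0.0195 m away along the wire.
sinθ₁ = 0.0195/√(0.0195²+0.0215²) = 0.6718; sinθ₂ = 0.0195/√(0.0195²+0.0215²) = 0.6718.
B = (4π×10⁻⁷ × 0.698) / (4π × 0.0215) × (0.6718 + 0.6718) = 4.36×10⁻⁶ T.

B ≈ 4.36 μT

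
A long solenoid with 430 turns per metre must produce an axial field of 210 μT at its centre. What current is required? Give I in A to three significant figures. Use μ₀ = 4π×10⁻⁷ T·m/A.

I ≈ 0.389 A

Inside a long solenoid B = μ₀nI with n = 430 m⁻¹, so I = B/(μ₀n).
I = 2.10×10⁻⁴ / (4π×10⁻⁷ × 430) = 0.389 A.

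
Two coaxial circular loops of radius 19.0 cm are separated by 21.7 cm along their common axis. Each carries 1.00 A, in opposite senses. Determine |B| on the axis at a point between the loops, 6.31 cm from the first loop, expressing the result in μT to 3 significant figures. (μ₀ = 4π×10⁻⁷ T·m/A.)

Each loop contributes B = μ₀IR²/[2(R²+z²)^(3/2)] on the axis, with z measured from that loop.
Loop 1 (z = 0.0631 m): B₁ = 2.83×10⁻⁶ T. Loop 2 (z = 0.1539 m): B₂ = 1.55×10⁻⁶ T.
The fields oppose: B = |B₁ − B₂| = 1.27×10⁻⁶ T.

B ≈ 1.27 μT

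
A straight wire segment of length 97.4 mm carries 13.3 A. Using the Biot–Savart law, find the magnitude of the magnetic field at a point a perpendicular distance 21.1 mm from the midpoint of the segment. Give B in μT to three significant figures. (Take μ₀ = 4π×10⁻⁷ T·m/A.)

For a finite straight segment, B = (μ₀I/4πd)(sinθ₁ + sinθ₂), where θ₁, θ₂ are the angles from the perpendicular to each end.
The perpendicular from the point meets the wire at its midpoint, so each end is L/2 = 0.0487 m away along the wire.
sinθ₁ = 0.0487/√(0.0487²+0.0211²) = 0.9176; sinθ₂ = 0.0487/√(0.0487²+0.0211²) = 0.9176.
B = (4π×10⁻⁷ × 13.3) / (4π × 0.0211) × (0.9176 + 0.9176) = 1.16×10⁻⁴ T.

B ≈ 116 μT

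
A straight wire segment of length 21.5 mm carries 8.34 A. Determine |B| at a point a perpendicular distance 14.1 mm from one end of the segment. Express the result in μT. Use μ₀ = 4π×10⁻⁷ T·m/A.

For a finite straight segment, B = (μ₀I/4πd)(sinθ₁ + sinθ₂), where θ₁, θ₂ are the angles from the perpendicular to each end.
The perpendicular foot is at one end, so the two end-offsets along the wire are 0 and L = 0.0215 m.
sinθ₁ = 0/√(0²+0.0141²) = 0.0000; sinθ₂ = 0.0215/√(0.0215²+0.0141²) = 0.8362.
B = (4π×10⁻⁷ × 8.34) / (4π × 0.0141) × (0.0000 + 0.8362) = 4.95×10⁻⁵ T.

B ≈ 49.5 μT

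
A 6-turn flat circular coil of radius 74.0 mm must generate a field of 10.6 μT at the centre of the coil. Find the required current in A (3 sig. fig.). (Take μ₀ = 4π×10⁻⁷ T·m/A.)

I ≈ 0.208 A

For an N-turn coil, B = Nμ₀I/(2R) with R = 0.074 m, so I = 2RB/(Nμ₀) = 2 × 0.074 × 1.06×10⁻⁵ / (6 × 4π×10⁻⁷) = 0.208 A.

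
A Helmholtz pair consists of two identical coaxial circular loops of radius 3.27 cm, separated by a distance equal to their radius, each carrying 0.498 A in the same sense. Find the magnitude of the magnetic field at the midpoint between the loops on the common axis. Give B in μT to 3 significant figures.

B ≈ 13.7 μT

Each loop contributes B = μ₀IR²/[2(R²+z²)^(3/2)] on the axis, with z measured from that loop.
Loop 1 (z = 0.01635 m): B₁ = 6.85×10⁻⁶ T. Loop 2 (z = 0.01635 m): B₂ = 6.85×10⁻⁶ T.
The fields add: B = B₁ + B₂ = 1.37×10⁻⁵ T.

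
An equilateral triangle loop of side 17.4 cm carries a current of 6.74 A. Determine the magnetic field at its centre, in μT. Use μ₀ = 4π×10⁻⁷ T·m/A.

B ≈ 69.7 μT

Each side is a finite straight segment at perpendicular distance d = a/(2 tan(π/3)) = 0.05023 m from the centre, with end-angles ±π/3.
One side contributes B₁ = (μ₀I/4πd)·2 sin(π/3) = 2.32×10⁻⁵ T.
All 3 sides add in the same direction: B = 3 × 2.32×10⁻⁵ = 6.97×10⁻⁵ T.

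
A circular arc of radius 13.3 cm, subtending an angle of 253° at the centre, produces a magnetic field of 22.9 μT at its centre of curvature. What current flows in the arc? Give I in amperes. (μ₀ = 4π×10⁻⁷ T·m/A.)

I ≈ 6.90 A

For a circular arc, B = μ₀Iφ/(4πR) with φ in radians; here φ = 4.416 rad.
So I = 4πRB/(μ₀φ) = 4π × 0.133 × 2.29×10⁻⁵ / (4π×10⁻⁷ × 4.416) = 6.90 A.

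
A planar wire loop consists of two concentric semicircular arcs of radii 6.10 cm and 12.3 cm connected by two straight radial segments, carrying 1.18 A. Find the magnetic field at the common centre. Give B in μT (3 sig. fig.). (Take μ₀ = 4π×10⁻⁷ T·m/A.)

The radial connectors point toward the centre, so dl × r̂ = 0 and they contribute nothing.
Each semicircle gives μ₀I/(4R): inner arc 6.08×10⁻⁶ T, outer arc 3.01×10⁻⁶ T.
The two arcs carry current in opposite angular senses, so their fields oppose: B = |6.08×10⁻⁶ − 3.01×10⁻⁶| = 3.06×10⁻⁶ T.

B ≈ 3.06 μT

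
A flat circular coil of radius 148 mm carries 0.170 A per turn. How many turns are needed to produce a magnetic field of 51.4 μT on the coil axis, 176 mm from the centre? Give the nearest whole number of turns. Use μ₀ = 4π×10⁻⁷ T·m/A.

N = 267

For an N-turn coil, B = Nμ₀IR²/[2(R²+z²)^(3/2)]. A single turn gives B₁ = 1.92×10⁻⁷ T with R = 0.148 m, z = 0.176 m.
N = B/B₁ = 5.14×10⁻⁵ / 1.92×10⁻⁷ = 267.15.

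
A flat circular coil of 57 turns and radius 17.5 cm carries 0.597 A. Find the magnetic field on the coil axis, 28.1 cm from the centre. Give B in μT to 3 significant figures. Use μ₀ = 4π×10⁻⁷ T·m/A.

For an N-turn flat coil, B = Nμ₀IR²/[2(R²+z²)^(3/2)] with R = 0.175 m, z = 0.281 m.
B = 57 × 3.17×10⁻⁷ T = 1.80×10⁻⁵ T.

B ≈ 18.0 μT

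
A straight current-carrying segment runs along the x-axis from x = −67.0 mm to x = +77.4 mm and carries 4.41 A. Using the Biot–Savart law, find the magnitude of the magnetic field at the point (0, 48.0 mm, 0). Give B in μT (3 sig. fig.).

For a finite straight segment, B = (μ₀I/4πd)(sinθ₁ + sinθ₂), where θ₁, θ₂ are the angles from the perpendicular to each end.
The perpendicular distance is d = 0.048 m; the end-offsets along the wire are a = 0.067 m and b = 0.0774 m.
sinθ₁ = 0.067/√(0.067²+0.048²) = 0.8129; sinθ₂ = 0.0774/√(0.0774²+0.048²) = 0.8498.
B = (4π×10⁻⁷ × 4.41) / (4π × 0.048) × (0.8129 + 0.8498) = 1.53×10⁻⁵ T.

B ≈ 15.3 μT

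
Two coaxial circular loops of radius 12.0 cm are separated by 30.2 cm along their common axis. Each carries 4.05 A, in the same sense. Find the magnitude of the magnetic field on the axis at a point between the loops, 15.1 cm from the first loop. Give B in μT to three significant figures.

B ≈ 10.2 μT

Each loop contributes B = μ₀IR²/[2(R²+z²)^(3/2)] on the axis, with z measured from that loop.
Loop 1 (z = 0.151 m): B₁ = 5.11×10⁻⁶ T. Loop 2 (z = 0.151 m): B₂ = 5.11×10⁻⁶ T.
The fields add: B = B₁ + B₂ = 1.02×10⁻⁵ T.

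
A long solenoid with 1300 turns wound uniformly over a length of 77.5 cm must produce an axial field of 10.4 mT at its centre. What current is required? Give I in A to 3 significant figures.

I ≈ 4.93 A

Inside a long solenoid B = μ₀nI with n = 1677 m⁻¹, so I = B/(μ₀n).
I = 1.04×10⁻² / (4π×10⁻⁷ × 1677) = 4.93 A.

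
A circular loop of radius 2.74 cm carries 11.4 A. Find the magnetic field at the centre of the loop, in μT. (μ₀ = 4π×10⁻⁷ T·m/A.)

B ≈ 261 μT

At the centre of a circular loop the Biot–Savart law gives B = μ₀I/(2R).
B = (4π×10⁻⁷ × 11.4) / (2 × 0.0274) = 2.61×10⁻⁴ T.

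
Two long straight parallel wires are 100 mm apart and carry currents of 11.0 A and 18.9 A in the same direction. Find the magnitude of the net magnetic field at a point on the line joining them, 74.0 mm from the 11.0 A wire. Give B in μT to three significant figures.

B ≈ 116 μT

Each long wire gives B = μ₀I/(2πd). Distances are d₁ = 0.074 m and d₂ = 0.026 m.
B₁ = 2.97×10⁻⁵ T, B₂ = 1.45×10⁻⁴ T.
Between parallel currents the two contributions point in opposite directions, so they subtract. B = |B₁ − B₂| = |2.97×10⁻⁵ − 1.45×10⁻⁴| = 1.16×10⁻⁴ T.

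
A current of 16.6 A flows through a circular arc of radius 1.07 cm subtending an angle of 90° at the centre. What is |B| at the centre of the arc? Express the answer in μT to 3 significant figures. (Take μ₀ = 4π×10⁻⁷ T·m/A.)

The Biot–Savart field of a circular arc at its centre is B = μ₀Iφ/(4πR), with φ = 1.571 rad.
B = (4π×10⁻⁷ × 16.6 × 1.571) / (4π × 0.0107) = 2.44×10⁻⁴ T.

B ≈ 244 μT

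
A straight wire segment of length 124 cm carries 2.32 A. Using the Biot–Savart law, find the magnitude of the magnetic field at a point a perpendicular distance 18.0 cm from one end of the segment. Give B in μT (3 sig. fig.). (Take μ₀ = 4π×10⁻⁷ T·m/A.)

B ≈ 1.28 μT

For a finite straight segment, B = (μ₀I/4πd)(sinθ₁ + sinθ₂), where θ₁, θ₂ are the angles from the perpendicular to each end.
The perpendicular foot is at one end, so the two end-offsets along the wire are 0 and L = 1.24 m.
sinθ₁ = 0/√(0²+0.18²) = 0.0000; sinθ₂ = 1.24/√(1.24²+0.18²) = 0.9896.
B = (4π×10⁻⁷ × 2.32) / (4π × 0.18) × (0.0000 + 0.9896) = 1.28×10⁻⁶ T.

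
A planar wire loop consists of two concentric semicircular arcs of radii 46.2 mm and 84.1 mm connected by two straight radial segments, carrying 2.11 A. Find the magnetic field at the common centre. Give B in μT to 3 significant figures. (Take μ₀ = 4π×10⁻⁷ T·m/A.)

The radial connectors point toward the centre, so dl × r̂ = 0 and they contribute nothing.
Each semicircle gives μ₀I/(4R): inner arc 1.43×10⁻⁵ T, outer arc 7.88×10⁻⁶ T.
The two arcs carry current in opposite angular senses, so their fields oppose: B = |1.43×10⁻⁵ − 7.88×10⁻⁶| = 6.47×10⁻⁶ T.

B ≈ 6.47 μT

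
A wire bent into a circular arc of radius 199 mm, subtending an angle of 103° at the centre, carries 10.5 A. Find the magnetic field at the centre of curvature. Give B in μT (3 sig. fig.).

The Biot–Savart field of a circular arc at its centre is B = μ₀Iφ/(4πR), with φ = 1.798 rad.
B = (4π×10⁻⁷ × 10.5 × 1.798) / (4π × 0.199) = 9.49×10⁻⁶ T.

B ≈ 9.49 μT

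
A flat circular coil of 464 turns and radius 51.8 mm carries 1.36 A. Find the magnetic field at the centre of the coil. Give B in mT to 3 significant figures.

B ≈ 7.65 mT

For an N-turn flat coil, B = Nμ₀I/(2R) with R = 0.0518 m.
B = 464 × 1.65×10⁻⁵ T = 7.65×10⁻³ T.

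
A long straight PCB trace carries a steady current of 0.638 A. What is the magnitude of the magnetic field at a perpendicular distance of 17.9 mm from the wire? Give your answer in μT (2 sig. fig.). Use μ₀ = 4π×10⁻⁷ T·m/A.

B ≈ 7.1 μT

For an infinitely long straight wire, B = μ₀I/(2πd).
B = (4π×10⁻⁷ × 0.638) / (2π × 0.0179) = 7.13×10⁻⁶ T.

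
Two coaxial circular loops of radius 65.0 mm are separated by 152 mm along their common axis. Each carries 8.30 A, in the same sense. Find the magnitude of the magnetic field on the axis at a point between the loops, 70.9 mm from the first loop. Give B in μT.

B ≈ 44.4 μT

Each loop contributes B = μ₀IR²/[2(R²+z²)^(3/2)] on the axis, with z measured from that loop.
Loop 1 (z = 0.0709 m): B₁ = 2.48×10⁻⁵ T. Loop 2 (z = 0.0811 m): B₂ = 1.96×10⁻⁵ T.
The fields add: B = B₁ + B₂ = 4.44×10⁻⁵ T.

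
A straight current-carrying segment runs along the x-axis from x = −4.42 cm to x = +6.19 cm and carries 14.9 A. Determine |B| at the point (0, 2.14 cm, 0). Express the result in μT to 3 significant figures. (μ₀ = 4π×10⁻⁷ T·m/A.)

For a finite straight segment, B = (μ₀I/4πd)(sinθ₁ + sinθ₂), where θ₁, θ₂ are the angles from the perpendicular to each end.
The perpendicular distance is d = 0.0214 m; the end-offsets along the wire are a = 0.0442 m and b = 0.0619 m.
sinθ₁ = 0.0442/√(0.0442²+0.0214²) = 0.9001; sinθ₂ = 0.0619/√(0.0619²+0.0214²) = 0.9451.
B = (4π×10⁻⁷ × 14.9) / (4π × 0.0214) × (0.9001 + 0.9451) = 1.28×10⁻⁴ T.

B ≈ 128 μT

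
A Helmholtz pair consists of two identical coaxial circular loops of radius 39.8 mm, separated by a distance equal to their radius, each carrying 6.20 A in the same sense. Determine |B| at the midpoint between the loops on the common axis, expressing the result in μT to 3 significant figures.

Each loop contributes B = μ₀IR²/[2(R²+z²)^(3/2)] on the axis, with z measured from that loop.
Loop 1 (z = 0.0199 m): B₁ = 7.00×10⁻⁵ T. Loop 2 (z = 0.0199 m): B₂ = 7.00×10⁻⁵ T.
The fields add: B = B₁ + B₂ = 1.40×10⁻⁴ T.

B ≈ 140 μT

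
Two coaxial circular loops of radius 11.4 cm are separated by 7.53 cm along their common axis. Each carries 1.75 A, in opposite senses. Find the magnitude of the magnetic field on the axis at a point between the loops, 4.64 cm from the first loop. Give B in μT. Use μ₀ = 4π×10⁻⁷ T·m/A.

Each loop contributes B = μ₀IR²/[2(R²+z²)^(3/2)] on the axis, with z measured from that loop.
Loop 1 (z = 0.0464 m): B₁ = 7.66×10⁻⁶ T. Loop 2 (z = 0.0289 m): B₂ = 8.78×10⁻⁶ T.
The fields oppose: B = |B₁ − B₂| = 1.12×10⁻⁶ T.

B ≈ 1.12 μT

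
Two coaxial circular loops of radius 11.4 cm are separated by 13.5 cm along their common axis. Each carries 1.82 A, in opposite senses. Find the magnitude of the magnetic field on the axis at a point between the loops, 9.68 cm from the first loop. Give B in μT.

B ≈ 4.11 μT

Each loop contributes B = μ₀IR²/[2(R²+z²)^(3/2)] on the axis, with z measured from that loop.
Loop 1 (z = 0.0968 m): B₁ = 4.44×10⁻⁶ T. Loop 2 (z = 0.0382 m): B₂ = 8.55×10⁻⁶ T.
The fields oppose: B = |B₁ − B₂| = 4.11×10⁻⁶ T.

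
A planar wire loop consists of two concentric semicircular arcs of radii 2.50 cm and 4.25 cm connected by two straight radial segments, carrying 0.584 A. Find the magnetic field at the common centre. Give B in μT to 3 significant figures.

B ≈ 3.02 μT

The radial connectors point toward the centre, so dl × r̂ = 0 and they contribute nothing.
Each semicircle gives μ₀I/(4R): inner arc 7.34×10⁻⁶ T, outer arc 4.32×10⁻⁶ T.
The two arcs carry current in opposite angular senses, so their fields oppose: B = |7.34×10⁻⁶ − 4.32×10⁻⁶| = 3.02×10⁻⁶ T.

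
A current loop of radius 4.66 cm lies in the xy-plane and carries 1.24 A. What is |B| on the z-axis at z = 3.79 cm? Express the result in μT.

On the axis of a circular loop, B = μ₀IR² / [2(R²+z²)^(3/2)].
R² + z² = (0.0466)² + (0.0379)² = 0.003608 m², and (R²+z²)^(3/2) = 2.17×10⁻⁴ m³.
B = (4π×10⁻⁷ × 1.24 × 0.002172) / (2 × 2.17×10⁻⁴) = 7.81×10⁻⁶ T.

B ≈ 7.81 μT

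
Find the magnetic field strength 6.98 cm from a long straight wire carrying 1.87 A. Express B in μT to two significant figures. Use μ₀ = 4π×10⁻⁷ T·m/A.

For an infinitely long straight wire, B = μ₀I/(2πd).
B = (4π×10⁻⁷ × 1.87) / (2π × 0.0698) = 5.36×10⁻⁶ T.

B ≈ 5.4 μT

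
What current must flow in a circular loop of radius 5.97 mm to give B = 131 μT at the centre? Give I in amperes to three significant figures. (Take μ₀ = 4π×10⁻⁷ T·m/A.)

I ≈ 1.24 A

At the centre of a circular loop B = μ₀I/(2R), so I = 2RB/μ₀.
With R = 0.00597 m, I = 2 × 0.00597 × 1.31×10⁻⁴ / (4π×10⁻⁷) = 1.24 A.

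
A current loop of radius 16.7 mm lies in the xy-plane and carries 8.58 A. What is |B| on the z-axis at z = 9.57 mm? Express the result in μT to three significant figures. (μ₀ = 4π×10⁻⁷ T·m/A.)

B ≈ 211 μT

On the axis of a circular loop, B = μ₀IR² / [2(R²+z²)^(3/2)].
R² + z² = (0.0167)² + (0.00957)² = 0.0003705 m², and (R²+z²)^(3/2) = 7.13×10⁻⁶ m³.
B = (4π×10⁻⁷ × 8.58 × 0.0002789) / (2 × 7.13×10⁻⁶) = 2.11×10⁻⁴ T.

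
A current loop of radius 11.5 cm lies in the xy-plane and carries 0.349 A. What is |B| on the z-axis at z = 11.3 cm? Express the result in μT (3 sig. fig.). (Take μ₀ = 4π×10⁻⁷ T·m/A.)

B ≈ 0.692 μT

On the axis of a circular loop, B = μ₀IR² / [2(R²+z²)^(3/2)].
R² + z² = (0.115)² + (0.113)² = 0.02599 m², and (R²+z²)^(3/2) = 4.19×10⁻³ m³.
B = (4π×10⁻⁷ × 0.349 × 0.01323) / (2 × 4.19×10⁻³) = 6.92×10⁻⁷ T.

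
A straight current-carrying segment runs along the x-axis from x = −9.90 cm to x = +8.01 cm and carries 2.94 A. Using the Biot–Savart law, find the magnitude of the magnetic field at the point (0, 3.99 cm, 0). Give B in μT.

For a finite straight segment, B = (μ₀I/4πd)(sinθ₁ + sinθ₂), where θ₁, θ₂ are the angles from the perpendicular to each end.
The perpendicular distance is d = 0.0399 m; the end-offsets along the wire are a = 0.099 m and b = 0.0801 m.
sinθ₁ = 0.099/√(0.099²+0.0399²) = 0.9275; sinθ₂ = 0.0801/√(0.0801²+0.0399²) = 0.8951.
B = (4π×10⁻⁷ × 2.94) / (4π × 0.0399) × (0.9275 + 0.8951) = 1.34×10⁻⁵ T.

B ≈ 13.4 μT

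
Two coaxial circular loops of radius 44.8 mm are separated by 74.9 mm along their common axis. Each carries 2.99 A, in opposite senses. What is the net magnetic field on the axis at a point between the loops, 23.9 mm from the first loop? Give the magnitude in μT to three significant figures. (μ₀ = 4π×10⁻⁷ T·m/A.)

B ≈ 16.7 μT

Each loop contributes B = μ₀IR²/[2(R²+z²)^(3/2)] on the axis, with z measured from that loop.
Loop 1 (z = 0.0239 m): B₁ = 2.88×10⁻⁵ T. Loop 2 (z = 0.051 m): B₂ = 1.21×10⁻⁵ T.
The fields oppose: B = |B₁ − B₂| = 1.67×10⁻⁵ T.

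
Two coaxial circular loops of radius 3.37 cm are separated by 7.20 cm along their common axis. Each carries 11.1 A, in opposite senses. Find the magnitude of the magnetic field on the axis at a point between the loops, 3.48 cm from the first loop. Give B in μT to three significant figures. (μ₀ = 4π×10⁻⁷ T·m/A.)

B ≈ 7.04 μT

Each loop contributes B = μ₀IR²/[2(R²+z²)^(3/2)] on the axis, with z measured from that loop.
Loop 1 (z = 0.0348 m): B₁ = 6.97×10⁻⁵ T. Loop 2 (z = 0.0372 m): B₂ = 6.26×10⁻⁵ T.
The fields oppose: B = |B₁ − B₂| = 7.04×10⁻⁶ T.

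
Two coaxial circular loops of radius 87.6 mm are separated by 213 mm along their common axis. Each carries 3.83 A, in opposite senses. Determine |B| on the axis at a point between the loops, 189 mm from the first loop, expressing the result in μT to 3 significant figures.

Each loop contributes B = μ₀IR²/[2(R²+z²)^(3/2)] on the axis, with z measured from that loop.
Loop 1 (z = 0.189 m): B₁ = 2.04×10⁻⁶ T. Loop 2 (z = 0.024 m): B₂ = 2.46×10⁻⁵ T.
The fields oppose: B = |B₁ − B₂| = 2.26×10⁻⁵ T.

B ≈ 22.6 μT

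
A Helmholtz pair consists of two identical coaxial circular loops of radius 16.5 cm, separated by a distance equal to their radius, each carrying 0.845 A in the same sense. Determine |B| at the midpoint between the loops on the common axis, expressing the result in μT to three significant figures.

B ≈ 4.60 μT

Each loop contributes B = μ₀IR²/[2(R²+z²)^(3/2)] on the axis, with z measured from that loop.
Loop 1 (z = 0.0825 m): B₁ = 2.30×10⁻⁶ T. Loop 2 (z = 0.0825 m): B₂ = 2.30×10⁻⁶ T.
The fields add: B = B₁ + B₂ = 4.60×10⁻⁶ T.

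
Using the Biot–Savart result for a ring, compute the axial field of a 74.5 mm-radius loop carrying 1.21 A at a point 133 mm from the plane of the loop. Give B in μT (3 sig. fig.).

On the axis of a circular loop, B = μ₀IR² / [2(R²+z²)^(3/2)].
R² + z² = (0.0745)² + (0.133)² = 0.02324 m², and (R²+z²)^(3/2) = 3.54×10⁻³ m³.
B = (4π×10⁻⁷ × 1.21 × 0.00555) / (2 × 3.54×10⁻³) = 1.19×10⁻⁶ T.

B ≈ 1.19 μT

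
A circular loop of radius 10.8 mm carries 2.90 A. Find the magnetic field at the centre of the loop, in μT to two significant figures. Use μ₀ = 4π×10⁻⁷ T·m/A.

B ≈ 170 μT

At the centre of a circular loop the Biot–Savart law gives B = μ₀I/(2R).
B = (4π×10⁻⁷ × 2.90) / (2 × 0.0108) = 1.69×10⁻⁴ T.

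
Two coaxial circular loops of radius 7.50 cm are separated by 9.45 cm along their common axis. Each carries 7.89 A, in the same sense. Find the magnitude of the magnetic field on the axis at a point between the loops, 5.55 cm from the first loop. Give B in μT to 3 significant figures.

B ≈ 80.5 μT

Each loop contributes B = μ₀IR²/[2(R²+z²)^(3/2)] on the axis, with z measured from that loop.
Loop 1 (z = 0.0555 m): B₁ = 3.43×10⁻⁵ T. Loop 2 (z = 0.039 m): B₂ = 4.62×10⁻⁵ T.
The fields add: B = B₁ + B₂ = 8.05×10⁻⁵ T.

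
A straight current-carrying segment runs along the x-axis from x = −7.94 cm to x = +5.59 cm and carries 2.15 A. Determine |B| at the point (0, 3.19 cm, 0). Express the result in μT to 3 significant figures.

B ≈ 12.1 μT

For a finite straight segment, B = (μ₀I/4πd)(sinθ₁ + sinθ₂), where θ₁, θ₂ are the angles from the perpendicular to each end.
The perpendicular distance is d = 0.0319 m; the end-offsets along the wire are a = 0.0794 m and b = 0.0559 m.
sinθ₁ = 0.0794/√(0.0794²+0.0319²) = 0.9279; sinθ₂ = 0.0559/√(0.0559²+0.0319²) = 0.8685.
B = (4π×10⁻⁷ × 2.15) / (4π × 0.0319) × (0.9279 + 0.8685) = 1.21×10⁻⁵ T.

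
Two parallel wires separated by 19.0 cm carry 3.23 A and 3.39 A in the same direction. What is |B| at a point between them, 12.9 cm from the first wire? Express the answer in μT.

B ≈ 6.11 μT

Each long wire gives B = μ₀I/(2πd). Distances are d₁ = 0.129 m and d₂ = 0.061 m.
B₁ = 5.01×10⁻⁶ T, B₂ = 1.11×10⁻⁵ T.
Between parallel currents the two contributions point in opposite directions, so they subtract. B = |B₁ − B₂| = |5.01×10⁻⁶ − 1.11×10⁻⁵| = 6.11×10⁻⁶ T.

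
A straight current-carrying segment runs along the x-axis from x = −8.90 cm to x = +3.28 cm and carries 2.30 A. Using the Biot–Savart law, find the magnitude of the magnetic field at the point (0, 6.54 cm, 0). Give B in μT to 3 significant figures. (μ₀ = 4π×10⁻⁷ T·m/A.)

For a finite straight segment, B = (μ₀I/4πd)(sinθ₁ + sinθ₂), where θ₁, θ₂ are the angles from the perpendicular to each end.
The perpendicular distance is d = 0.0654 m; the end-offsets along the wire are a = 0.089 m and b = 0.0328 m.
sinθ₁ = 0.089/√(0.089²+0.0654²) = 0.8058; sinθ₂ = 0.0328/√(0.0328²+0.0654²) = 0.4483.
B = (4π×10⁻⁷ × 2.30) / (4π × 0.0654) × (0.8058 + 0.4483) = 4.41×10⁻⁶ T.

B ≈ 4.41 μT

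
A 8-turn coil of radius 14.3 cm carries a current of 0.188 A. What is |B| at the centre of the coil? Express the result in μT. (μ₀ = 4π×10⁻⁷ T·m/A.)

B ≈ 6.61 μT

For an N-turn flat coil, B = Nμ₀I/(2R) with R = 0.143 m.
B = 8 × 8.26×10⁻⁷ T = 6.61×10⁻⁶ T.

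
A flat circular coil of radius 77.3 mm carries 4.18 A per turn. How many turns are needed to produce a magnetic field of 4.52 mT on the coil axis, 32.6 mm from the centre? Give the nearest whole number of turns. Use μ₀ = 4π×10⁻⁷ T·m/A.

N = 170

For an N-turn coil, B = Nμ₀IR²/[2(R²+z²)^(3/2)]. A single turn gives B₁ = 2.66×10⁻⁵ T with R = 0.0773 m, z = 0.0326 m.
N = B/B₁ = 4.52×10⁻³ / 2.66×10⁻⁵ = 170.06.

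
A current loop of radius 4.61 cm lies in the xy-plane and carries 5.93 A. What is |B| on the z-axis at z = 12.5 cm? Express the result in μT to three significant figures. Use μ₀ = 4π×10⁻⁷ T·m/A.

On the axis of a circular loop, B = μ₀IR² / [2(R²+z²)^(3/2)].
R² + z² = (0.0461)² + (0.125)² = 0.01775 m², and (R²+z²)^(3/2) = 2.36×10⁻³ m³.
B = (4π×10⁻⁷ × 5.93 × 0.002125) / (2 × 2.36×10⁻³) = 3.35×10⁻⁶ T.

B ≈ 3.35 μT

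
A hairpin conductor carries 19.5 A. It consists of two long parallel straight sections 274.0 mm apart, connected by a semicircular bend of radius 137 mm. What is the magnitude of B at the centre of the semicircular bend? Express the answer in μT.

The semicircular arc contributes B_arc = μ₀I·π/(4πR) = μ₀I/(4R) = 4.47×10⁻⁵ T.
Each semi-infinite lead is at perpendicular distance R = 0.137 m from the centre, with the perpendicular foot at its near end, so it contributes μ₀I/(4πR); both point the same way, together 2.85×10⁻⁵ T.
Arc and leads all point the same direction: B = 4.47×10⁻⁵ + 2.85×10⁻⁵ = 7.32×10⁻⁵ T.

B ≈ 73.2 μT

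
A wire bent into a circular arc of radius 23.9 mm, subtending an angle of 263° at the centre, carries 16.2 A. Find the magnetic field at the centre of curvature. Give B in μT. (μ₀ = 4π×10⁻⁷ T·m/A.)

B ≈ 311 μT

The Biot–Savart field of a circular arc at its centre is B = μ₀Iφ/(4πR), with φ = 4.59 rad.
B = (4π×10⁻⁷ × 16.2 × 4.59) / (4π × 0.0239) = 3.11×10⁻⁴ T.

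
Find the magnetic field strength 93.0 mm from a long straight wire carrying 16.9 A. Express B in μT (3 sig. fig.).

B ≈ 36.3 μT

For an infinitely long straight wire, B = μ₀I/(2πd).
B = (4π×10⁻⁷ × 16.9) / (2π × 0.093) = 3.63×10⁻⁵ T.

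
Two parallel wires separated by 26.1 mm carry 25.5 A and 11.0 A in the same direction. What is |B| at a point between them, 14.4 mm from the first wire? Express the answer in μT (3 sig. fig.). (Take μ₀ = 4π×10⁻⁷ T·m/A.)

B ≈ 166 μT

Each long wire gives B = μ₀I/(2πd). Distances are d₁ = 0.0144 m and d₂ = 0.0117 m.
B₁ = 3.54×10⁻⁴ T, B₂ = 1.88×10⁻⁴ T.
Between parallel currents the two contributions point in opposite directions, so they subtract. B = |B₁ − B₂| = |3.54×10⁻⁴ − 1.88×10⁻⁴| = 1.66×10⁻⁴ T.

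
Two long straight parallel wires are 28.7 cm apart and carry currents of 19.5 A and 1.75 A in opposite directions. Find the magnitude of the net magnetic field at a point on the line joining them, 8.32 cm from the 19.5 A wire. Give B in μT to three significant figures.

Each long wire gives B = μ₀I/(2πd). Distances are d₁ = 0.0832 m and d₂ = 0.2038 m.
B₁ = 4.69×10⁻⁵ T, B₂ = 1.72×10⁻⁶ T.
Between antiparallel currents both contributions point the same way, so they add. B = B₁ + B₂ = 4.69×10⁻⁵ + 1.72×10⁻⁶ = 4.86×10⁻⁵ T.

B ≈ 48.6 μT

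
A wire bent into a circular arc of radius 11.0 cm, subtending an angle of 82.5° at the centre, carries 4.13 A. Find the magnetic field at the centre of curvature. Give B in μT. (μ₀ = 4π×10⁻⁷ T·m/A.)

The Biot–Savart field of a circular arc at its centre is B = μ₀Iφ/(4πR), with φ = 1.44 rad.
B = (4π×10⁻⁷ × 4.13 × 1.44) / (4π × 0.11) = 5.41×10⁻⁶ T.

B ≈ 5.41 μT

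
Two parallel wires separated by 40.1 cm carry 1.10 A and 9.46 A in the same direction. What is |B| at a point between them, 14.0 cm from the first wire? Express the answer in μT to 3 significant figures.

B ≈ 5.68 μT

Each long wire gives B = μ₀I/(2πd). Distances are d₁ = 0.14 m and d₂ = 0.261 m.
B₁ = 1.57×10⁻⁶ T, B₂ = 7.25×10⁻⁶ T.
Between parallel currents the two contributions point in opposite directions, so they subtract. B = |B₁ − B₂| = |1.57×10⁻⁶ − 7.25×10⁻⁶| = 5.68×10⁻⁶ T.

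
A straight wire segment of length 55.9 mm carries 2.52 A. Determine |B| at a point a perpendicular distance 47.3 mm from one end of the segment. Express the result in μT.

B ≈ 4.07 μT

For a finite straight segment, B = (μ₀I/4πd)(sinθ₁ + sinθ₂), where θ₁, θ₂ are the angles from the perpendicular to each end.
The perpendicular foot is at one end, so the two end-offsets along the wire are 0 and L = 0.0559 m.
sinθ₁ = 0/√(0²+0.0473²) = 0.0000; sinθ₂ = 0.0559/√(0.0559²+0.0473²) = 0.7634.
B = (4π×10⁻⁷ × 2.52) / (4π × 0.0473) × (0.0000 + 0.7634) = 4.07×10⁻⁶ T.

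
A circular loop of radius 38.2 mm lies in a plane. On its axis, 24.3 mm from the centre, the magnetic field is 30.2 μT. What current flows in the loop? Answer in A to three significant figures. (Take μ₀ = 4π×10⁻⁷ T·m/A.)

On the axis of a loop, B = μ₀IR²/[2(R²+z²)^(3/2)], so I = 2B(R²+z²)^(3/2)/(μ₀R²).
R² + z² = 0.001459 + 0.0005905 = 0.00205 m²; raised to 3/2 gives 9.28×10⁻⁵ m³.
I = 2 × 3.02×10⁻⁵ × 9.28×10⁻⁵ / (1.26×10⁻⁶ × 0.001459) = 3.06 A.

I ≈ 3.06 A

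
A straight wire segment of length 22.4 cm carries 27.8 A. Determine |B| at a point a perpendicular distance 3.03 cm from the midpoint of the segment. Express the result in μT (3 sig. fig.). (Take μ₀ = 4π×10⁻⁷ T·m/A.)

B ≈ 177 μT

For a finite straight segment, B = (μ₀I/4πd)(sinθ₁ + sinθ₂), where θ₁, θ₂ are the angles from the perpendicular to each end.
The perpendicular from the point meets the wire at its midpoint, so each end is L/2 = 0.112 m away along the wire.
sinθ₁ = 0.112/√(0.112²+0.0303²) = 0.9653; sinθ₂ = 0.112/√(0.112²+0.0303²) = 0.9653.
B = (4π×10⁻⁷ × 27.8) / (4π × 0.0303) × (0.9653 + 0.9653) = 1.77×10⁻⁴ T.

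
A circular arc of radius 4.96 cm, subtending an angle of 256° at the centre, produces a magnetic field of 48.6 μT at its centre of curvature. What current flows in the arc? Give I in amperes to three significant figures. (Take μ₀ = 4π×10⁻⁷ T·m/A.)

I ≈ 5.40 A

For a circular arc, B = μ₀Iφ/(4πR) with φ in radians; here φ = 4.468 rad.
So I = 4πRB/(μ₀φ) = 4π × 0.0496 × 4.86×10⁻⁵ / (4π×10⁻⁷ × 4.468) = 5.40 A.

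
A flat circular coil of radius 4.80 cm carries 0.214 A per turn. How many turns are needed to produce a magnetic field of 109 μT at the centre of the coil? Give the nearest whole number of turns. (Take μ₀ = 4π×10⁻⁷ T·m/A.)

For an N-turn coil, B = Nμ₀I/(2R). A single turn gives B₁ = 2.80×10⁻⁶ T with R = 0.048 m.
N = B/B₁ = 1.09×10⁻⁴ / 2.80×10⁻⁶ = 38.91.

N = 39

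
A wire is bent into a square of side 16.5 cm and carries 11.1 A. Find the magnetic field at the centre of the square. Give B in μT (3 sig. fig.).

B ≈ 76.1 μT

Each side is a finite straight segment at perpendicular distance d = a/(2 tan(π/4)) = 0.0825 m from the centre, with end-angles ±π/4.
One side contributes B₁ = (μ₀I/4πd)·2 sin(π/4) = 1.90×10⁻⁵ T.
All 4 sides add in the same direction: B = 4 × 1.90×10⁻⁵ = 7.61×10⁻⁵ T.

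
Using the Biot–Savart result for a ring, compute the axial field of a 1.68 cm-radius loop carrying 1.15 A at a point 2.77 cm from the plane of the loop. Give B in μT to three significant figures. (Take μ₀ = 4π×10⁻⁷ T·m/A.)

B ≈ 6.00 μT

On the axis of a circular loop, B = μ₀IR² / [2(R²+z²)^(3/2)].
R² + z² = (0.0168)² + (0.0277)² = 0.00105 m², and (R²+z²)^(3/2) = 3.40×10⁻⁵ m³.
B = (4π×10⁻⁷ × 1.15 × 0.0002822) / (2 × 3.40×10⁻⁵) = 6.00×10⁻⁶ T.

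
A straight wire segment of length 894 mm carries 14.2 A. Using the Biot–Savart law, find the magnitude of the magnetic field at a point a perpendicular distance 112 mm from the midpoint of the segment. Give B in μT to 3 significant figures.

B ≈ 24.6 μT

For a finite straight segment, B = (μ₀I/4πd)(sinθ₁ + sinθ₂), where θ₁, θ₂ are the angles from the perpendicular to each end.
The perpendicular from the point meets the wire at its midpoint, so each end is L/2 = 0.447 m away along the wire.
sinθ₁ = 0.447/√(0.447²+0.112²) = 0.9700; sinθ₂ = 0.447/√(0.447²+0.112²) = 0.9700.
B = (4π×10⁻⁷ × 14.2) / (4π × 0.112) × (0.9700 + 0.9700) = 2.46×10⁻⁵ T.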